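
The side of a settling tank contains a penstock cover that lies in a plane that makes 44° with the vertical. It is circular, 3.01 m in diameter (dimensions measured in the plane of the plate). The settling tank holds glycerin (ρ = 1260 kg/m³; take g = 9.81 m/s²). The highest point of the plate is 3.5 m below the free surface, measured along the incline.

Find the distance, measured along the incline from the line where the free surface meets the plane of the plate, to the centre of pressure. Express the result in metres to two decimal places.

γ = ρg = 1260 × 9.81 / 1000 = 12.3606 kN/m³.
The plate makes 44° with the vertical, i.e. θ = 90° − 44° = 46° to the horizontal. Measuring y along the incline from the free-surface line, vertical depth h = y·sinθ with sinθ = 0.719340.
The centroid is at the centre, 1.505 m below the top of the plate, so y_c = 3.5 + 1.505 = 5.005 m and h_c = 5.005 × 0.719340 = 3.6003 m.
A = π(1.505)² = 7.11579 m².
Resultant F = γ·h_c·A = 12.3606 × 3.6003 × 7.11579 = 316.666 kN.
I_c = πr⁴/4 = π × 1.505⁴/4 = 4.02936 m⁴.
Centre of pressure: y_p = y_c + I_c/(y_c·A) = 5.005 + 4.02936/(5.005 × 7.11579) = 5.005 + 0.113138 = 5.11814 m along the plane.

y_p = 5.12 m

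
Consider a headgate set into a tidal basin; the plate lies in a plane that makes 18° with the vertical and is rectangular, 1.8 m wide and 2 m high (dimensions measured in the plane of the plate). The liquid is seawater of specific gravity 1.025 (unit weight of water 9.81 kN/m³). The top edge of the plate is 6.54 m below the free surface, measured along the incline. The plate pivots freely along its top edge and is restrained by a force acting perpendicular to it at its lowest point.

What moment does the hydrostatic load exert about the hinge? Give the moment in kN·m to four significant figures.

M ≈ 271.1 kN·m

γ = 1.025 × 9.81 = 10.05525 kN/m³.
The plate makes 18° with the vertical, i.e. θ = 90° − 18° = 72° to the horizontal. Measuring y along the incline from the free-surface line, vertical depth h = y·sinθ with sinθ = 0.951057.
The centroid lies 2/2 = 1 m below the top edge, so y_c = 6.54 + 1 = 7.54 m and h_c = 7.54 × 0.951057 = 7.17097 m.
A = 1.8 × 2 = 3.6 m².
Resultant F = γ·h_c·A = 10.05525 × 7.17097 × 3.6 = 259.581 kN.
I_c = b·h³/12 = 1.8 × 2³/12 = 1.2 m⁴.
Centre of pressure: y_p = y_c + I_c/(y_c·A) = 7.54 + 1.2/(7.54 × 3.6) = 7.54 + 0.0442087 = 7.58421 m along the plane.
The resultant acts 1 + 0.0442087 = 1.04421 m (along the plate) below the hinge at the top edge, so the moment about the hinge is M = F × 1.04421 = 259.581 × 1.04421 = 271.057 kN·m.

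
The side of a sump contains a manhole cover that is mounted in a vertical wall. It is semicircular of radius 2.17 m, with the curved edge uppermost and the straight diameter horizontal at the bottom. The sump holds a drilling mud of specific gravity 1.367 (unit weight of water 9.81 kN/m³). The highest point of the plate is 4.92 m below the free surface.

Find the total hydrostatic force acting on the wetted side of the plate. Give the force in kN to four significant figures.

F ≈ 611.9 kN

γ = 1.367 × 9.81 = 13.41027 kN/m³.
The centroid lies 4r/(3π) = 0.920977 m above the diameter, so r − 4r/(3π) = 2.17 − 0.920977 = 1.24902 m below the topmost point, so the centroid depth is h_c = 4.92 + 1.24902 = 6.16902 m.
A = πr²/2 = π × 2.17²/2 = 7.39672 m².
Resultant F = γ·h_c·A = 13.41027 × 6.16902 × 7.39672 = 611.918 kN.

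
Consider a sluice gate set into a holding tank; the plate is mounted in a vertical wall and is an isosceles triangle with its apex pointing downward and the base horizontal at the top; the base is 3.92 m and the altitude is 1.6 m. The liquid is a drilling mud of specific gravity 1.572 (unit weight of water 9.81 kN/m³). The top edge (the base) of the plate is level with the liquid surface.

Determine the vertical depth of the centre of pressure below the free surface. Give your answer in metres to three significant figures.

γ = 1.572 × 9.81 = 15.42132 kN/m³.
With the apex down, the centroid sits h/3 = 1.6/3 = 0.533333 m below the base (the top edge), so the centroid depth is h_c = 0.533333 m.
A = ½ × 3.92 × 1.6 = 3.136 m².
Resultant F = γ·h_c·A = 15.42132 × 0.533333 × 3.136 = 25.7927 kN.
I_c = b·h³/36 = 3.92 × 1.6³/36 = 0.446009 m⁴.
Centre of pressure: y_p = y_c + I_c/(y_c·A) = 0.533333 + 0.446009/(0.533333 × 3.136) = 0.533333 + 0.266667 = 0.8 m along the plane.

h_p = 0.800 m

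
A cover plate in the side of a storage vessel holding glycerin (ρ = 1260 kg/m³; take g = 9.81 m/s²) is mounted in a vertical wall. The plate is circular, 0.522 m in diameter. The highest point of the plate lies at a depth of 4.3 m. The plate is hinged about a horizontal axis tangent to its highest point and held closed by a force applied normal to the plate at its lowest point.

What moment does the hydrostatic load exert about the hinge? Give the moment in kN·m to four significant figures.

M ≈ 3.194 kN·m

γ = ρg = 1260 × 9.81 / 1000 = 12.3606 kN/m³.
The centroid is at the centre, 0.261 m below the top of the plate, so the centroid depth is h_c = 4.3 + 0.261 = 4.561 m.
A = π(0.261)² = 0.214008 m².
Resultant F = γ·h_c·A = 12.3606 × 4.561 × 0.214008 = 12.0651 kN.
I_c = πr⁴/4 = π × 0.261⁴/4 = 0.00364462 m⁴.
Centre of pressure: y_p = y_c + I_c/(y_c·A) = 4.561 + 0.00364462/(4.561 × 0.214008) = 4.561 + 0.0037339 = 4.56473 m along the plane.
The resultant acts 0.261 + 0.0037339 = 0.264734 m (along the plate) below the hinge at the top edge, so the moment about the hinge is M = F × 0.264734 = 12.0651 × 0.264734 = 3.19404 kN·m.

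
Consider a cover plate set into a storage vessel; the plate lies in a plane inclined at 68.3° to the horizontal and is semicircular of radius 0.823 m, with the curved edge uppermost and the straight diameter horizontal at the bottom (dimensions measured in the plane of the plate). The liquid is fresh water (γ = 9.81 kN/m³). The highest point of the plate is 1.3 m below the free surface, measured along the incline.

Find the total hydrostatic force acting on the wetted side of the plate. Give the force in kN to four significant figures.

F ≈ 17.20 kN

γ = 9.81 kN/m³.
Let θ = 68.3° be the plate's angle to the horizontal; measure y along the incline from where the plane meets the free surface. Vertical depth h = y·sinθ with sinθ = 0.929133.
The centroid lies 4r/(3π) = 0.349292 m above the diameter, so r − 4r/(3π) = 0.823 − 0.349292 = 0.473708 m below the topmost point, so y_c = 1.3 + 0.473708 = 1.77371 m and h_c = 1.77371 × 0.929133 = 1.64801 m.
A = πr²/2 = π × 0.823²/2 = 1.06395 m².
Resultant F = γ·h_c·A = 9.81 × 1.64801 × 1.06395 = 17.2009 kN.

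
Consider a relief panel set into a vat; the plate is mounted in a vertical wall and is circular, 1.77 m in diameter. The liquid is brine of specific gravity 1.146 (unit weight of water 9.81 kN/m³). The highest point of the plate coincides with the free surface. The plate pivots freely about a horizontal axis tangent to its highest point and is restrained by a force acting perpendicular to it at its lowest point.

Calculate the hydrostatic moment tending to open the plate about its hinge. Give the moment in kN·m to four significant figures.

M ≈ 27.08 kN·m

γ = 1.146 × 9.81 = 11.24226 kN/m³.
The centroid is at the centre, 0.885 m below the top of the plate, so the centroid depth is h_c = 0.885 m.
A = π(0.885)² = 2.46057 m².
Resultant F = γ·h_c·A = 11.24226 × 0.885 × 2.46057 = 24.4812 kN.
I_c = πr⁴/4 = π × 0.885⁴/4 = 0.481796 m⁴.
Centre of pressure: y_p = y_c + I_c/(y_c·A) = 0.885 + 0.481796/(0.885 × 2.46057) = 0.885 + 0.22125 = 1.10625 m along the plane.
The resultant acts 0.885 + 0.22125 = 1.10625 m (along the plate) below the hinge at the top edge, so the moment about the hinge is M = F × 1.10625 = 24.4812 × 1.10625 = 27.0823 kN·m.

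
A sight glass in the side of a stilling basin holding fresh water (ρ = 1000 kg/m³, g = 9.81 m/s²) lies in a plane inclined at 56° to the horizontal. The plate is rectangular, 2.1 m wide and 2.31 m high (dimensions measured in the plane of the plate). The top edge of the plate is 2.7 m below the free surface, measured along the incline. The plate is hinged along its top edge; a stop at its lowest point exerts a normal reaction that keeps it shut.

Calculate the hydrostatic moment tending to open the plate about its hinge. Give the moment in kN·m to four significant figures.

γ = ρg = 1000 × 9.81 = 9810 N/m³ = 9.81 kN/m³.
Let θ = 56° be the plate's angle to the horizontal; measure y along the incline from where the plane meets the free surface. Vertical depth h = y·sinθ with sinθ = 0.829038.
The centroid lies 2.31/2 = 1.155 m below the top edge, so y_c = 2.7 + 1.155 = 3.855 m and h_c = 3.855 × 0.829038 = 3.19594 m.
A = 2.1 × 2.31 = 4.851 m².
Resultant F = γ·h_c·A = 9.81 × 3.19594 × 4.851 = 152.089 kN.
I_c = b·h³/12 = 2.1 × 2.31³/12 = 2.15712 m⁴.
Centre of pressure: y_p = y_c + I_c/(y_c·A) = 3.855 + 2.15712/(3.855 × 4.851) = 3.855 + 0.11535 = 3.97035 m along the plane.
The resultant acts 1.155 + 0.11535 = 1.27035 m (along the plate) below the hinge at the top edge, so the moment about the hinge is M = F × 1.27035 = 152.089 × 1.27035 = 193.206 kN·m.

M ≈ 193.2 kN·m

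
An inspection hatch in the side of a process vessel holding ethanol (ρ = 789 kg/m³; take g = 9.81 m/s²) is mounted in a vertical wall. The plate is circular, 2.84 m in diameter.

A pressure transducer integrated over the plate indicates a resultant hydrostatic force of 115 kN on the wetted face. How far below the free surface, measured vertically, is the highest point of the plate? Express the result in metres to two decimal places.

γ = ρg = 789 × 9.81 / 1000 = 7.74009 kN/m³.
A = π(1.42)² = 6.33471 m².
From F = γ·h_c·A, the centroid depth is h_c = 115/(7.74009 × 6.33471) = 2.34544 m.
The centroid is at the centre, 1.42 m below the top of the plate, so the highest point sits at h_top = 2.34544 − 1.42 = 0.92544 m below the surface.

d_top ≈ 0.93 m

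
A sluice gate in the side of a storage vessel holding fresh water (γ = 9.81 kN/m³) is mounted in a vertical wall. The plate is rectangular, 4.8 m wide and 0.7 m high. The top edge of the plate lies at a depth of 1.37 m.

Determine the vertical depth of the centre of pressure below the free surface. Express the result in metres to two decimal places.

γ = 9.81 kN/m³.
The centroid lies 0.7/2 = 0.35 m below the top edge, so the centroid depth is h_c = 1.37 + 0.35 = 1.72 m.
A = 4.8 × 0.7 = 3.36 m².
Resultant F = γ·h_c·A = 9.81 × 1.72 × 3.36 = 56.694 kN.
I_c = b·h³/12 = 4.8 × 0.7³/12 = 0.1372 m⁴.
Centre of pressure: y_p = y_c + I_c/(y_c·A) = 1.72 + 0.1372/(1.72 × 3.36) = 1.72 + 0.0237403 = 1.74374 m along the plane.

h_p = 1.74 m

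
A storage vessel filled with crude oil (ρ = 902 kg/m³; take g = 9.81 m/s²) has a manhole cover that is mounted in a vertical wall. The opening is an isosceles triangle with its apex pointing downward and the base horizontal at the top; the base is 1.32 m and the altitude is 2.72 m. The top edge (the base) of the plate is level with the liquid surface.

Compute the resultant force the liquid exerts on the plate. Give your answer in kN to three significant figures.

F ≈ 14.4 kN

γ = ρg = 902 × 9.81 / 1000 = 8.84862 kN/m³.
With the apex down, the centroid sits h/3 = 2.72/3 = 0.906667 m below the base (the top edge), so the centroid depth is h_c = 0.906667 m.
A = ½ × 1.32 × 2.72 = 1.7952 m².
Resultant F = γ·h_c·A = 8.84862 × 0.906667 × 1.7952 = 14.4024 kN.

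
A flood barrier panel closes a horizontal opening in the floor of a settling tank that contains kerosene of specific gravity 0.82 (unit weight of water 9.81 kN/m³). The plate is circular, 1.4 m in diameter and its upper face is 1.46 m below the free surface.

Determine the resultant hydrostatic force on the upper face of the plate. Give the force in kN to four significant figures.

γ = 0.82 × 9.81 = 8.0442 kN/m³.
The plate is horizontal, so pressure is uniform at p = γ·h = 8.0442 × 1.46 = 11.7445 kN/m².
A = π(0.7)² = 1.53938 m².
F = p·A = 11.7445 × 1.53938 = 18.0792 kN.

F ≈ 18.08 kN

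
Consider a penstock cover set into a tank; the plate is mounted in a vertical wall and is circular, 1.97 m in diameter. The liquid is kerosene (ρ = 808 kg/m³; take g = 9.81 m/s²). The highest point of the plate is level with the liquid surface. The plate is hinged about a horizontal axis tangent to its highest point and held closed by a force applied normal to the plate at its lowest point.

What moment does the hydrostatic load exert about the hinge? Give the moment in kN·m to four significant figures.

γ = ρg = 808 × 9.81 / 1000 = 7.92648 kN/m³.
The centroid is at the centre, 0.985 m below the top of the plate, so the centroid depth is h_c = 0.985 m.
A = π(0.985)² = 3.04805 m².
Resultant F = γ·h_c·A = 7.92648 × 0.985 × 3.04805 = 23.7979 kN.
I_c = πr⁴/4 = π × 0.985⁴/4 = 0.739324 m⁴.
Centre of pressure: y_p = y_c + I_c/(y_c·A) = 0.985 + 0.739324/(0.985 × 3.04805) = 0.985 + 0.24625 = 1.23125 m along the plane.
The resultant acts 0.985 + 0.24625 = 1.23125 m (along the plate) below the hinge at the top edge, so the moment about the hinge is M = F × 1.23125 = 23.7979 × 1.23125 = 29.3012 kN·m.

M ≈ 29.30 kN·m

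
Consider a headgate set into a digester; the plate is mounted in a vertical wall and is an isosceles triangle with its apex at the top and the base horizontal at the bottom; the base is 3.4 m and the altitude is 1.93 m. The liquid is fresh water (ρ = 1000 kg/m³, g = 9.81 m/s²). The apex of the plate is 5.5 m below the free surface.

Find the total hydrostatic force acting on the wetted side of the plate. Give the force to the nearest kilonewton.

F ≈ 218 kN

γ = ρg = 1000 × 9.81 = 9810 N/m³ = 9.81 kN/m³.
With the apex up, the centroid sits 2h/3 = 2 × 1.93/3 = 1.28667 m below the apex, so the centroid depth is h_c = 5.5 + 1.28667 = 6.78667 m.
A = ½ × 3.4 × 1.93 = 3.281 m².
Resultant F = γ·h_c·A = 9.81 × 6.78667 × 3.281 = 218.44 kN.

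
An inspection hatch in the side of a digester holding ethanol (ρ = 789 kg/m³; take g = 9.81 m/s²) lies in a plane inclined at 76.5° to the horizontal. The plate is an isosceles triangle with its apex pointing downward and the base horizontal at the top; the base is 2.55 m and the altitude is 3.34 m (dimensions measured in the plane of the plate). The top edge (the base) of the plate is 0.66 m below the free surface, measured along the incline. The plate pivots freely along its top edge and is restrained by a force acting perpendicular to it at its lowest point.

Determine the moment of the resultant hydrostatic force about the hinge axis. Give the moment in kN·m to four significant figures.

M ≈ 83.14 kN·m

γ = ρg = 789 × 9.81 / 1000 = 7.74009 kN/m³.
Let θ = 76.5° be the plate's angle to the horizontal; measure y along the incline from where the plane meets the free surface. Vertical depth h = y·sinθ with sinθ = 0.972370.
With the apex down, the centroid sits h/3 = 3.34/3 = 1.11333 m below the base (the top edge), so y_c = 0.66 + 1.11333 = 1.77333 m and h_c = 1.77333 × 0.972370 = 1.72433 m.
A = ½ × 2.55 × 3.34 = 4.2585 m².
Resultant F = γ·h_c·A = 7.74009 × 1.72433 × 4.2585 = 56.8359 kN.
I_c = b·h³/36 = 2.55 × 3.34³/36 = 2.63923 m⁴.
Centre of pressure: y_p = y_c + I_c/(y_c·A) = 1.77333 + 2.63923/(1.77333 × 4.2585) = 1.77333 + 0.349487 = 2.12282 m along the plane.
The resultant acts 1.11333 + 0.349487 = 1.46282 m (along the plate) below the hinge at the top edge, so the moment about the hinge is M = F × 1.46282 = 56.8359 × 1.46282 = 83.1407 kN·m.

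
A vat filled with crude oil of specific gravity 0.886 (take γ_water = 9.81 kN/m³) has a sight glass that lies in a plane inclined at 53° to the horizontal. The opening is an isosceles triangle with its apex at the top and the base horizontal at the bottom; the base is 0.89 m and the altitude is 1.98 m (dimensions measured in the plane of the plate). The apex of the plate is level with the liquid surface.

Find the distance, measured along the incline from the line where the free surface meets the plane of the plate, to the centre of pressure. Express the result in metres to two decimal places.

γ = 0.886 × 9.81 = 8.69166 kN/m³.
Let θ = 53° be the plate's angle to the horizontal; measure y along the incline from where the plane meets the free surface. Vertical depth h = y·sinθ with sinθ = 0.798636.
With the apex up, the centroid sits 2h/3 = 2 × 1.98/3 = 1.32 m below the apex, so y_c = 1.32 m and h_c = 1.32 × 0.798636 = 1.0542 m.
A = ½ × 0.89 × 1.98 = 0.8811 m².
Resultant F = γ·h_c·A = 8.69166 × 1.0542 × 0.8811 = 8.0733 kN.
I_c = b·h³/36 = 0.89 × 1.98³/36 = 0.191904 m⁴.
Centre of pressure: y_p = y_c + I_c/(y_c·A) = 1.32 + 0.191904/(1.32 × 0.8811) = 1.32 + 0.165 = 1.485 m along the plane.

y_p = 1.49 m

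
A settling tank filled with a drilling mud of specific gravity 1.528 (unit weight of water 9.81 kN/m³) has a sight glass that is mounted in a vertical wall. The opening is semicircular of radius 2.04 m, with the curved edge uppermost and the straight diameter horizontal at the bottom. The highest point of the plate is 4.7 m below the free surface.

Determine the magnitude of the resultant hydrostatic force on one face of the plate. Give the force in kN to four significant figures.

γ = 1.528 × 9.81 = 14.98968 kN/m³.
The centroid lies 4r/(3π) = 0.865803 m above the diameter, so r − 4r/(3π) = 2.04 − 0.865803 = 1.1742 m below the topmost point, so the centroid depth is h_c = 4.7 + 1.1742 = 5.8742 m.
A = πr²/2 = π × 2.04²/2 = 6.53703 m².
Resultant F = γ·h_c·A = 14.98968 × 5.8742 × 6.53703 = 575.601 kN.

F ≈ 575.6 kN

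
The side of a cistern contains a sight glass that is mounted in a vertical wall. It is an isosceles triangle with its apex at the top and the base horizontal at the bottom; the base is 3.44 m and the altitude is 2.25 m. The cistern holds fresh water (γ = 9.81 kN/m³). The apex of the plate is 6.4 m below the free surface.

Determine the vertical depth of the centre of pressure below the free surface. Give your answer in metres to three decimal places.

h_p = 7.936 m

γ = 9.81 kN/m³.
With the apex up, the centroid sits 2h/3 = 2 × 2.25/3 = 1.5 m below the apex, so the centroid depth is h_c = 6.4 + 1.5 = 7.9 m.
A = ½ × 3.44 × 2.25 = 3.87 m².
Resultant F = γ·h_c·A = 9.81 × 7.9 × 3.87 = 299.921 kN.
I_c = b·h³/36 = 3.44 × 2.25³/36 = 1.08844 m⁴.
Centre of pressure: y_p = y_c + I_c/(y_c·A) = 7.9 + 1.08844/(7.9 × 3.87) = 7.9 + 0.0356013 = 7.9356 m along the plane.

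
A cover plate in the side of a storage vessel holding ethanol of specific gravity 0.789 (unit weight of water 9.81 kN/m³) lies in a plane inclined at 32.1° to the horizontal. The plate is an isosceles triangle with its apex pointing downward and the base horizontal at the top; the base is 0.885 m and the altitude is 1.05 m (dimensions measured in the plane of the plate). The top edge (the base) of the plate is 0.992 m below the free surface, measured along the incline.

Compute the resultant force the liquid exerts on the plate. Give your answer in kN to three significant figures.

F ≈ 2.56 kN

γ = 0.789 × 9.81 = 7.74009 kN/m³.
Let θ = 32.1° be the plate's angle to the horizontal; measure y along the incline from where the plane meets the free surface. Vertical depth h = y·sinθ with sinθ = 0.531399.
With the apex down, the centroid sits h/3 = 1.05/3 = 0.35 m below the base (the top edge), so y_c = 0.992 + 0.35 = 1.342 m and h_c = 1.342 × 0.531399 = 0.713137 m.
A = ½ × 0.885 × 1.05 = 0.464625 m².
Resultant F = γ·h_c·A = 7.74009 × 0.713137 × 0.464625 = 2.56461 kN.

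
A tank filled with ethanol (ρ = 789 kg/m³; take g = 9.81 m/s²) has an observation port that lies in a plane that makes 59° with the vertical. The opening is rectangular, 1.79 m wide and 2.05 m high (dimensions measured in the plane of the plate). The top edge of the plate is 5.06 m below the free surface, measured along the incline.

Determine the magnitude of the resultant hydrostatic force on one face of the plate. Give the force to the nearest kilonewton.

F ≈ 89 kN

γ = ρg = 789 × 9.81 / 1000 = 7.74009 kN/m³.
The plate makes 59° with the vertical, i.e. θ = 90° − 59° = 31° to the horizontal. Measuring y along the incline from the free-surface line, vertical depth h = y·sinθ with sinθ = 0.515038.
The centroid lies 2.05/2 = 1.025 m below the top edge, so y_c = 5.06 + 1.025 = 6.085 m and h_c = 6.085 × 0.515038 = 3.13401 m.
A = 1.79 × 2.05 = 3.6695 m².
Resultant F = γ·h_c·A = 7.74009 × 3.13401 × 3.6695 = 89.013 kN.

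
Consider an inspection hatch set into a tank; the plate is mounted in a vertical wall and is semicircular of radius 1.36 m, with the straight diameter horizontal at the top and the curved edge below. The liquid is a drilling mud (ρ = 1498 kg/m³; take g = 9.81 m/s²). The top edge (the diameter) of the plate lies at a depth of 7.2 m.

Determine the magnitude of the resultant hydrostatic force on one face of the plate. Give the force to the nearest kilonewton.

γ = ρg = 1498 × 9.81 / 1000 = 14.69538 kN/m³.
The centroid of a semicircle lies 4r/(3π) = 0.577202 m from the diameter, here below the top edge, so the centroid depth is h_c = 7.2 + 0.577202 = 7.7772 m.
A = πr²/2 = π × 1.36²/2 = 2.90534 m².
Resultant F = γ·h_c·A = 14.69538 × 7.7772 × 2.90534 = 332.048 kN.

F ≈ 332 kN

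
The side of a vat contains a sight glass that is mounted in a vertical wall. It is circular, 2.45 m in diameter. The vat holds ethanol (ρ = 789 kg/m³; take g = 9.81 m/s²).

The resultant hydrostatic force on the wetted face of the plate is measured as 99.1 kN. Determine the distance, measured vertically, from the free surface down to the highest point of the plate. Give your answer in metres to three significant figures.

γ = ρg = 789 × 9.81 / 1000 = 7.74009 kN/m³.
A = π(1.225)² = 4.71435 m².
From F = γ·h_c·A, the centroid depth is h_c = 99.1/(7.74009 × 4.71435) = 2.71585 m.
The centroid is at the centre, 1.225 m below the top of the plate, so the highest point sits at h_top = 2.71585 − 1.225 = 1.49085 m below the surface.

d_top ≈ 1.49 m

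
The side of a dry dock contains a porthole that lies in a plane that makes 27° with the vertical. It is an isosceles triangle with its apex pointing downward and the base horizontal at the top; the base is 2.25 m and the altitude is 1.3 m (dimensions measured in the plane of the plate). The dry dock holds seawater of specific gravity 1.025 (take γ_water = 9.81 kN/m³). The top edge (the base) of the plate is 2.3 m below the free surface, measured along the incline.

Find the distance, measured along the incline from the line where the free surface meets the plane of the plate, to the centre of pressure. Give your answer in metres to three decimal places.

y_p = 2.768 m

γ = 1.025 × 9.81 = 10.05525 kN/m³.
The plate makes 27° with the vertical, i.e. θ = 90° − 27° = 63° to the horizontal. Measuring y along the incline from the free-surface line, vertical depth h = y·sinθ with sinθ = 0.891007.
With the apex down, the centroid sits h/3 = 1.3/3 = 0.433333 m below the base (the top edge), so y_c = 2.3 + 0.433333 = 2.73333 m and h_c = 2.73333 × 0.891007 = 2.43542 m.
A = ½ × 2.25 × 1.3 = 1.4625 m².
Resultant F = γ·h_c·A = 10.05525 × 2.43542 × 1.4625 = 35.8148 kN.
I_c = b·h³/36 = 2.25 × 1.3³/36 = 0.137313 m⁴.
Centre of pressure: y_p = y_c + I_c/(y_c·A) = 2.73333 + 0.137313/(2.73333 × 1.4625) = 2.73333 + 0.0343498 = 2.76768 m along the plane.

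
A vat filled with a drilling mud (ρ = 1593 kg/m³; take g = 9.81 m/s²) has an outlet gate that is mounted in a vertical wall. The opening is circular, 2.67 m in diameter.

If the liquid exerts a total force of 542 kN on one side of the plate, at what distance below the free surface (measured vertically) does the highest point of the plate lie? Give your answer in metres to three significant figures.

γ = ρg = 1593 × 9.81 / 1000 = 15.62733 kN/m³.
A = π(1.335)² = 5.59902 m².
From F = γ·h_c·A, the centroid depth is h_c = 542/(15.62733 × 5.59902) = 6.19445 m.
The centroid is at the centre, 1.335 m below the top of the plate, so the highest point sits at h_top = 6.19445 − 1.335 = 4.85945 m below the surface.

d_top ≈ 4.86 m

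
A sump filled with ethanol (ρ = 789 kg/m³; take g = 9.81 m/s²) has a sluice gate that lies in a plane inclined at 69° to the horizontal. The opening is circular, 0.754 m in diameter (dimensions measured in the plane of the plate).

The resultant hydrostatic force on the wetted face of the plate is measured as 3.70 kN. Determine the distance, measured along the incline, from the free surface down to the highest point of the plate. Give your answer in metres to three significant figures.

γ = ρg = 789 × 9.81 / 1000 = 7.74009 kN/m³.
A = π(0.377)² = 0.446511 m².
From F = γ·h_c·A, the centroid depth is h_c = 3.70/(7.74009 × 0.446511) = 1.07059 m.
Let θ = 69° be the plate's angle to the horizontal; measure y along the incline from where the plane meets the free surface. Vertical depth h = y·sinθ with sinθ = 0.933580.
Along the incline, y_c = h_c/sinθ = 1.07059/0.933580 = 1.14676 m.
The centroid is at the centre, 0.377 m below the top of the plate, so the highest point sits at y_top = 1.14676 − 0.377 = 0.76976 m along the incline.

y_top ≈ 0.770 m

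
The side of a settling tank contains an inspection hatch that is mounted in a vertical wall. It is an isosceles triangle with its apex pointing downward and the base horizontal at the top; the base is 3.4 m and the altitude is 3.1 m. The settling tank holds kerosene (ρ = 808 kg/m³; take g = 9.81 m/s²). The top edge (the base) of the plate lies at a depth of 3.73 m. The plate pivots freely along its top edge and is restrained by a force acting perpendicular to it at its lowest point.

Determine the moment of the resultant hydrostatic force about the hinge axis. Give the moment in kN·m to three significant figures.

M ≈ 228 kN·m

γ = ρg = 808 × 9.81 / 1000 = 7.92648 kN/m³.
With the apex down, the centroid sits h/3 = 3.1/3 = 1.03333 m below the base (the top edge), so the centroid depth is h_c = 3.73 + 1.03333 = 4.76333 m.
A = ½ × 3.4 × 3.1 = 5.27 m².
Resultant F = γ·h_c·A = 7.92648 × 4.76333 × 5.27 = 198.976 kN.
I_c = b·h³/36 = 3.4 × 3.1³/36 = 2.81359 m⁴.
Centre of pressure: y_p = y_c + I_c/(y_c·A) = 4.76333 + 2.81359/(4.76333 × 5.27) = 4.76333 + 0.112083 = 4.87541 m along the plane.
The resultant acts 1.03333 + 0.112083 = 1.14541 m (along the plate) below the hinge at the top edge, so the moment about the hinge is M = F × 1.14541 = 198.976 × 1.14541 = 227.909 kN·m.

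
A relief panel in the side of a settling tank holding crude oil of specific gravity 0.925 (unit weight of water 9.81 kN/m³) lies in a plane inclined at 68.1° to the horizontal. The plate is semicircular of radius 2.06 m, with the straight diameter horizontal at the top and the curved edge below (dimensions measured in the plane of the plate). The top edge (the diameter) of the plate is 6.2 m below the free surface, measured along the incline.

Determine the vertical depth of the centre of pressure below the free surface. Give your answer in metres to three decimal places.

γ = 0.925 × 9.81 = 9.07425 kN/m³.
Let θ = 68.1° be the plate's angle to the horizontal; measure y along the incline from where the plane meets the free surface. Vertical depth h = y·sinθ with sinθ = 0.927836.
The centroid of a semicircle lies 4r/(3π) = 0.874291 m from the diameter, here below the top edge, so y_c = 6.2 + 0.874291 = 7.07429 m and h_c = 7.07429 × 0.927836 = 6.56378 m.
A = πr²/2 = π × 2.06²/2 = 6.66583 m².
Resultant F = γ·h_c·A = 9.07425 × 6.56378 × 6.66583 = 397.026 kN.
I_c = (π/8 − 8/(9π))·r⁴ = 0.109757 × 2.06⁴ = 1.97652 m⁴.
Centre of pressure: y_p = y_c + I_c/(y_c·A) = 7.07429 + 1.97652/(7.07429 × 6.66583) = 7.07429 + 0.0419145 = 7.1162 m along the plane.
Vertically, h_p = y_p·sinθ = 7.1162 × 0.927836 = 6.60267 m.

h_p = 6.603 m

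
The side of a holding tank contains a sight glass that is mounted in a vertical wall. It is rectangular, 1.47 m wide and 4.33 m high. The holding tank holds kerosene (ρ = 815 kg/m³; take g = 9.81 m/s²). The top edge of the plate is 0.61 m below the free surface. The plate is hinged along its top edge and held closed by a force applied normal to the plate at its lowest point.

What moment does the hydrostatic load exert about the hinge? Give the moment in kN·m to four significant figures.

M ≈ 385.3 kN·m

γ = ρg = 815 × 9.81 / 1000 = 7.99515 kN/m³.
The centroid lies 4.33/2 = 2.165 m below the top edge, so the centroid depth is h_c = 0.61 + 2.165 = 2.775 m.
A = 1.47 × 4.33 = 6.3651 m².
Resultant F = γ·h_c·A = 7.99515 × 2.775 × 6.3651 = 141.22 kN.
I_c = b·h³/12 = 1.47 × 4.33³/12 = 9.94489 m⁴.
Centre of pressure: y_p = y_c + I_c/(y_c·A) = 2.775 + 9.94489/(2.775 × 6.3651) = 2.775 + 0.56303 = 3.33803 m along the plane.
The resultant acts 2.165 + 0.56303 = 2.72803 m (along the plate) below the hinge at the top edge, so the moment about the hinge is M = F × 2.72803 = 141.22 × 2.72803 = 385.252 kN·m.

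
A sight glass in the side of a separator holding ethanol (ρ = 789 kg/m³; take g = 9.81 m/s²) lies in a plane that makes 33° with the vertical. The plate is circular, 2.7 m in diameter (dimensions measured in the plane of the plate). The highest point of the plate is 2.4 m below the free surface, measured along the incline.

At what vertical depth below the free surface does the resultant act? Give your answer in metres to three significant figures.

γ = ρg = 789 × 9.81 / 1000 = 7.74009 kN/m³.
The plate makes 33° with the vertical, i.e. θ = 90° − 33° = 57° to the horizontal. Measuring y along the incline from the free-surface line, vertical depth h = y·sinθ with sinθ = 0.838671.
The centroid is at the centre, 1.35 m below the top of the plate, so y_c = 2.4 + 1.35 = 3.75 m and h_c = 3.75 × 0.838671 = 3.14502 m.
A = π(1.35)² = 5.72555 m².
Resultant F = γ·h_c·A = 7.74009 × 3.14502 × 5.72555 = 139.376 kN.
I_c = πr⁴/4 = π × 1.35⁴/4 = 2.6087 m⁴.
Centre of pressure: y_p = y_c + I_c/(y_c·A) = 3.75 + 2.6087/(3.75 × 5.72555) = 3.75 + 0.1215 = 3.8715 m along the plane.
Vertically, h_p = y_p·sinθ = 3.8715 × 0.838671 = 3.24691 m.

h_p = 3.25 m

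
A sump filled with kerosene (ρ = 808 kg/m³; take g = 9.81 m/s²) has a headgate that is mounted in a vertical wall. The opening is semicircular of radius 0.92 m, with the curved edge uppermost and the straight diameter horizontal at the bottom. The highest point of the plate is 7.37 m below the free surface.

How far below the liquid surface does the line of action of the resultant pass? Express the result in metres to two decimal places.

h_p = 7.91 m

γ = ρg = 808 × 9.81 / 1000 = 7.92648 kN/m³.
The centroid lies 4r/(3π) = 0.39046 m above the diameter, so r − 4r/(3π) = 0.92 − 0.39046 = 0.52954 m below the topmost point, so the centroid depth is h_c = 7.37 + 0.52954 = 7.89954 m.
A = πr²/2 = π × 0.92²/2 = 1.32952 m².
Resultant F = γ·h_c·A = 7.92648 × 7.89954 × 1.32952 = 83.2486 kN.
I_c = (π/8 − 8/(9π))·r⁴ = 0.109757 × 0.92⁴ = 0.0786291 m⁴.
Centre of pressure: y_p = y_c + I_c/(y_c·A) = 7.89954 + 0.0786291/(7.89954 × 1.32952) = 7.89954 + 0.00748663 = 7.90703 m along the plane.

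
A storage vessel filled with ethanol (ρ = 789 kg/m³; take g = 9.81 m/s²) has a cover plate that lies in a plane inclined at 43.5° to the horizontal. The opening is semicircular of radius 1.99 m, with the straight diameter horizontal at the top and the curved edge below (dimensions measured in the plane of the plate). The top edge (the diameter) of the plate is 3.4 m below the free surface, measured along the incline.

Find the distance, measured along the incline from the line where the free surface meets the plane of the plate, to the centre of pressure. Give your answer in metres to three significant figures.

γ = ρg = 789 × 9.81 / 1000 = 7.74009 kN/m³.
Let θ = 43.5° be the plate's angle to the horizontal; measure y along the incline from where the plane meets the free surface. Vertical depth h = y·sinθ with sinθ = 0.688355.
The centroid of a semicircle lies 4r/(3π) = 0.844582 m from the diameter, here below the top edge, so y_c = 3.4 + 0.844582 = 4.24458 m and h_c = 4.24458 × 0.688355 = 2.92178 m.
A = πr²/2 = π × 1.99²/2 = 6.22051 m².
Resultant F = γ·h_c·A = 7.74009 × 2.92178 × 6.22051 = 140.676 kN.
I_c = (π/8 − 8/(9π))·r⁴ = 0.109757 × 1.99⁴ = 1.72125 m⁴.
Centre of pressure: y_p = y_c + I_c/(y_c·A) = 4.24458 + 1.72125/(4.24458 × 6.22051) = 4.24458 + 0.0651903 = 4.30977 m along the plane.

y_p = 4.31 m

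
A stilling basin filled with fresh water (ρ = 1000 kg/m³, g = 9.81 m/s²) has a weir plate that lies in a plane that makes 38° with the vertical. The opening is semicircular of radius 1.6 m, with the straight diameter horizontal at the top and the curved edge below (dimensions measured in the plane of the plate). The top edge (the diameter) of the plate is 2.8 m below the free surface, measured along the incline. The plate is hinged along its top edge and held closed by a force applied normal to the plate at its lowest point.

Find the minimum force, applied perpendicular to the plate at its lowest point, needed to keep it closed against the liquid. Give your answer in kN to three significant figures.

P ≈ 49.4 kN

γ = ρg = 1000 × 9.81 = 9810 N/m³ = 9.81 kN/m³.
The plate makes 38° with the vertical, i.e. θ = 90° − 38° = 52° to the horizontal. Measuring y along the incline from the free-surface line, vertical depth h = y·sinθ with sinθ = 0.788011.
The centroid of a semicircle lies 4r/(3π) = 0.679061 m from the diameter, here below the top edge, so y_c = 2.8 + 0.679061 = 3.47906 m and h_c = 3.47906 × 0.788011 = 2.74154 m.
A = πr²/2 = π × 1.6²/2 = 4.02124 m².
Resultant F = γ·h_c·A = 9.81 × 2.74154 × 4.02124 = 108.149 kN.
I_c = (π/8 − 8/(9π))·r⁴ = 0.109757 × 1.6⁴ = 0.719303 m⁴.
Centre of pressure: y_p = y_c + I_c/(y_c·A) = 3.47906 + 0.719303/(3.47906 × 4.02124) = 3.47906 + 0.051415 = 3.53048 m along the plane.
The resultant acts 0.679061 + 0.051415 = 0.730476 m (along the plate) below the hinge at the top edge, so the moment about the hinge is M = F × 0.730476 = 108.149 × 0.730476 = 79.0002 kN·m.
A normal force at the bottom, 1.6 m from the hinge, must supply this moment: P = 79.0002/1.6 = 49.3751 kN.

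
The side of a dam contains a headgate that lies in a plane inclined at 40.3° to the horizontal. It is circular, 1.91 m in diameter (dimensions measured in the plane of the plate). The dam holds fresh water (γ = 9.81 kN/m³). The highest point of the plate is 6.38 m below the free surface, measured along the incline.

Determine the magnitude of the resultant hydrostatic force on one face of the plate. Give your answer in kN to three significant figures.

γ = 9.81 kN/m³.
Let θ = 40.3° be the plate's angle to the horizontal; measure y along the incline from where the plane meets the free surface. Vertical depth h = y·sinθ with sinθ = 0.646790.
The centroid is at the centre, 0.955 m below the top of the plate, so y_c = 6.38 + 0.955 = 7.335 m and h_c = 7.335 × 0.646790 = 4.7442 m.
A = π(0.955)² = 2.86521 m².
Resultant F = γ·h_c·A = 9.81 × 4.7442 × 2.86521 = 133.349 kN.

F ≈ 133 kN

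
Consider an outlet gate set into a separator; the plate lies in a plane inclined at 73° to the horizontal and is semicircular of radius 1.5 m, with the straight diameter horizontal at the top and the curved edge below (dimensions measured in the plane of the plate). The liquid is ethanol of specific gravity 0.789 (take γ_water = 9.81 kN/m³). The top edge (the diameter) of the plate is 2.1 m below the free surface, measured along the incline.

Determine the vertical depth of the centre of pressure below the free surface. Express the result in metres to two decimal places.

γ = 0.789 × 9.81 = 7.74009 kN/m³.
Let θ = 73° be the plate's angle to the horizontal; measure y along the incline from where the plane meets the free surface. Vertical depth h = y·sinθ with sinθ = 0.956305.
The centroid of a semicircle lies 4r/(3π) = 0.63662 m from the diameter, here below the top edge, so y_c = 2.1 + 0.63662 = 2.73662 m and h_c = 2.73662 × 0.956305 = 2.61704 m.
A = πr²/2 = π × 1.5²/2 = 3.53429 m².
Resultant F = γ·h_c·A = 7.74009 × 2.61704 × 3.53429 = 71.591 kN.
I_c = (π/8 − 8/(9π))·r⁴ = 0.109757 × 1.5⁴ = 0.555645 m⁴.
Centre of pressure: y_p = y_c + I_c/(y_c·A) = 2.73662 + 0.555645/(2.73662 × 3.53429) = 2.73662 + 0.0574488 = 2.79407 m along the plane.
Vertically, h_p = y_p·sinθ = 2.79407 × 0.956305 = 2.67198 m.

h_p = 2.67 m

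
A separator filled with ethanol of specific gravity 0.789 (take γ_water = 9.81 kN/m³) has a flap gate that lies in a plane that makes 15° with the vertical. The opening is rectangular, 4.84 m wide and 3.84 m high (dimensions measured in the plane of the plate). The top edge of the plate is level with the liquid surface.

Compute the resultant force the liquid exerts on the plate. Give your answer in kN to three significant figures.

γ = 0.789 × 9.81 = 7.74009 kN/m³.
The plate makes 15° with the vertical, i.e. θ = 90° − 15° = 75° to the horizontal. Measuring y along the incline from the free-surface line, vertical depth h = y·sinθ with sinθ = 0.965926.
The centroid lies 3.84/2 = 1.92 m below the top edge, so y_c = 1.92 m and h_c = 1.92 × 0.965926 = 1.85458 m.
A = 4.84 × 3.84 = 18.5856 m².
Resultant F = γ·h_c·A = 7.74009 × 1.85458 × 18.5856 = 266.789 kN.

F ≈ 267 kN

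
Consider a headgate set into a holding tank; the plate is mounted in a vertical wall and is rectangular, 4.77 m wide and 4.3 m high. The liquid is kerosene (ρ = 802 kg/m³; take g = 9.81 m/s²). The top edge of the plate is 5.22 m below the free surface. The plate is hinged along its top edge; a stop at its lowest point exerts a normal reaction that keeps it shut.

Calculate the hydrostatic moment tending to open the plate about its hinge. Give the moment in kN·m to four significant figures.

γ = ρg = 802 × 9.81 / 1000 = 7.86762 kN/m³.
The centroid lies 4.3/2 = 2.15 m below the top edge, so the centroid depth is h_c = 5.22 + 2.15 = 7.37 m.
A = 4.77 × 4.3 = 20.511 m².
Resultant F = γ·h_c·A = 7.86762 × 7.37 × 20.511 = 1189.32 kN.
I_c = b·h³/12 = 4.77 × 4.3³/12 = 31.604 m⁴.
Centre of pressure: y_p = y_c + I_c/(y_c·A) = 7.37 + 31.604/(7.37 × 20.511) = 7.37 + 0.209068 = 7.57907 m along the plane.
The resultant acts 2.15 + 0.209068 = 2.35907 m (along the plate) below the hinge at the top edge, so the moment about the hinge is M = F × 2.35907 = 1189.32 × 2.35907 = 2805.69 kN·m.

M ≈ 2806 kN·m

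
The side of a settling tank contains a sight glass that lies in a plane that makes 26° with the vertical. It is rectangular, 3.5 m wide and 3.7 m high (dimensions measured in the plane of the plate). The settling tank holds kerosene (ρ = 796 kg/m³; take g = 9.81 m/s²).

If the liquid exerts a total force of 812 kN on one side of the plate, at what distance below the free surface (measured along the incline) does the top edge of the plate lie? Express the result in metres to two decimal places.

γ = ρg = 796 × 9.81 / 1000 = 7.80876 kN/m³.
A = 3.5 × 3.7 = 12.95 m².
From F = γ·h_c·A, the centroid depth is h_c = 812/(7.80876 × 12.95) = 8.02979 m.
The plate makes 26° with the vertical, i.e. θ = 90° − 26° = 64° to the horizontal. Measuring y along the incline from the free-surface line, vertical depth h = y·sinθ with sinθ = 0.898794.
Along the incline, y_c = h_c/sinθ = 8.02979/0.898794 = 8.93396 m.
The centroid lies 3.7/2 = 1.85 m below the top edge, so the top edge sits at y_top = 8.93396 − 1.85 = 7.08396 m along the incline.

y_top ≈ 7.08 m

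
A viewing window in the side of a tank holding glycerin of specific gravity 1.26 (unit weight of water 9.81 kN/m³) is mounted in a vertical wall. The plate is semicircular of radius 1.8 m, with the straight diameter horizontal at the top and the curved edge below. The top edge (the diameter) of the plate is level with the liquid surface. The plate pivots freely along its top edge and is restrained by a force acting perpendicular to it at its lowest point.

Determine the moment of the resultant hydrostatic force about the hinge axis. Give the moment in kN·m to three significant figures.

γ = 1.26 × 9.81 = 12.3606 kN/m³.
The centroid of a semicircle lies 4r/(3π) = 0.763944 m from the diameter, here below the top edge, so the centroid depth is h_c = 0.763944 m.
A = πr²/2 = π × 1.8²/2 = 5.08938 m².
Resultant F = γ·h_c·A = 12.3606 × 0.763944 × 5.08938 = 48.058 kN.
I_c = (π/8 − 8/(9π))·r⁴ = 0.109757 × 1.8⁴ = 1.15219 m⁴.
Centre of pressure: y_p = y_c + I_c/(y_c·A) = 0.763944 + 1.15219/(0.763944 × 5.08938) = 0.763944 + 0.296345 = 1.06029 m along the plane.
The resultant acts 0.763944 + 0.296345 = 1.06029 m (along the plate) below the hinge at the top edge, so the moment about the hinge is M = F × 1.06029 = 48.058 × 1.06029 = 50.9554 kN·m.

M ≈ 51.0 kN·m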